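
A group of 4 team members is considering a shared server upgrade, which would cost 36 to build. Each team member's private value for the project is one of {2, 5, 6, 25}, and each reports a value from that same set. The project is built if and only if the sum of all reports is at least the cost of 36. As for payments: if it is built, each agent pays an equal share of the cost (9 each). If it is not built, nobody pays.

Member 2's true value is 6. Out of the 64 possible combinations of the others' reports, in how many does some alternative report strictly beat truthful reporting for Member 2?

Others report (2, 5, 25): truth gives -3; report 2 gives 0 > -3. Violating.
Others report (2, 6, 25): truth gives -3; report 2 gives 0 > -3. Violating.
Others report (2, 25, 5): truth gives -3; report 2 gives 0 > -3. Violating.
Others report (2, 25, 6): truth gives -3; report 2 gives 0 > -3. Violating.
Others report (2, 2, 2): truth gives 0; no alternative beats it.
Others report (2, 2, 5): truth gives 0; no alternative beats it.
(Checking all 64 profiles: 12 have a profitable deviation, 52 do not.)

12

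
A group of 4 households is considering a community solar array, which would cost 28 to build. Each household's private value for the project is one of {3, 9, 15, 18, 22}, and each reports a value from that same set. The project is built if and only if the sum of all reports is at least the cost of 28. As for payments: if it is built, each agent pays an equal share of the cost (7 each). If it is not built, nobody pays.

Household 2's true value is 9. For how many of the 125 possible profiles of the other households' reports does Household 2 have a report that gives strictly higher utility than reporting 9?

Others report (3, 3, 3): truth gives 0; report 22 gives 2 > 0. Violating.
Others report (3, 3, 9): truth gives 0; report 15 gives 2 > 0. Violating.
Others report (3, 9, 3): truth gives 0; report 15 gives 2 > 0. Violating.
Others report (9, 3, 3): truth gives 0; report 15 gives 2 > 0. Violating.
Others report (3, 3, 15): truth gives 2; no alternative beats it.
Others report (3, 3, 18): truth gives 2; no alternative beats it.
(Checking all 125 profiles: 4 have a profitable deviation, 121 do not.)

4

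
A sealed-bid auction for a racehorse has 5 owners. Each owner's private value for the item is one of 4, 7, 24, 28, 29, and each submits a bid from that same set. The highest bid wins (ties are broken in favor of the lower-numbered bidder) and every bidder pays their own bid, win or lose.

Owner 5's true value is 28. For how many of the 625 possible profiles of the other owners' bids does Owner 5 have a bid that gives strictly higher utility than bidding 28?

560

Others bid (4, 4, 4, 4): truth gives 0; bid 7 gives 21 > 0. Violating.
Others bid (4, 4, 4, 7): truth gives 0; bid 24 gives 4 > 0. Violating.
Others bid (4, 4, 4, 28): truth gives -28; bid 29 gives -1 > -28. Violating.
Others bid (4, 4, 4, 29): truth gives -28; bid 4 gives -4 > -28. Violating.
Others bid (4, 4, 4, 24): truth gives 0; no alternative beats it.
Others bid (4, 4, 7, 24): truth gives 0; no alternative beats it.
(Checking all 625 profiles: 560 have a profitable deviation, 65 do not.)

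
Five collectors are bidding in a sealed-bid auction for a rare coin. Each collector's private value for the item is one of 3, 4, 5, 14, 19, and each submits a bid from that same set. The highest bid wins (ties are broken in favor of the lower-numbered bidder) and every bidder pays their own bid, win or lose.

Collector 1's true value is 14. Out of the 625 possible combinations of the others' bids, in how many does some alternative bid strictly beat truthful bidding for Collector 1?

450

Others bid (3, 3, 3, 3): truth gives 0; bid 3 gives 11 > 0. Violating.
Others bid (3, 3, 3, 4): truth gives 0; bid 4 gives 10 > 0. Violating.
Others bid (3, 3, 3, 5): truth gives 0; bid 5 gives 9 > 0. Violating.
Others bid (3, 3, 3, 19): truth gives -14; bid 3 gives -3 > -14. Violating.
Others bid (3, 3, 3, 14): truth gives 0; no alternative beats it.
Others bid (3, 3, 4, 14): truth gives 0; no alternative beats it.
(Checking all 625 profiles: 450 have a profitable deviation, 175 do not.)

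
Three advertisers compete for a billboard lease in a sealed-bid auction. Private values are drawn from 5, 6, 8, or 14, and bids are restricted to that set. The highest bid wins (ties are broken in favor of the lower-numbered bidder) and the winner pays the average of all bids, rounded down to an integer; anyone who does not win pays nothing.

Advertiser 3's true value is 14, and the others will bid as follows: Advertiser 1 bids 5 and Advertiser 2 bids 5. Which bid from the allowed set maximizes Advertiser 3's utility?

Bid 5: loses, pays 0, utility 0.
Bid 6: wins, pays 5, utility 14 - 5 = 9.
Bid 8: wins, pays 6, utility 14 - 6 = 8.
Bid 14: wins, pays 8, utility 14 - 8 = 6.
The best choice is 6 with utility 9.

6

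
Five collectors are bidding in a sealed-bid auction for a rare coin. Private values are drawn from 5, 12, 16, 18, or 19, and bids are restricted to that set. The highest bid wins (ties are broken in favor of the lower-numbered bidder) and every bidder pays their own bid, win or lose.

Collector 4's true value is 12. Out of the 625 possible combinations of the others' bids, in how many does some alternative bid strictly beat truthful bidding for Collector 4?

Others bid (5, 5, 5, 16): truth gives -12; bid 16 gives -4 > -12. Violating.
Others bid (5, 5, 5, 18): truth gives -12; bid 5 gives -5 > -12. Violating.
Others bid (5, 5, 5, 19): truth gives -12; bid 5 gives -5 > -12. Violating.
Others bid (5, 5, 12, 5): truth gives -12; bid 16 gives -4 > -12. Violating.
Others bid (5, 5, 5, 5): truth gives 0; no alternative beats it.
Others bid (5, 5, 5, 12): truth gives 0; no alternative beats it.
(Checking all 625 profiles: 623 have a profitable deviation, 2 do not.)

623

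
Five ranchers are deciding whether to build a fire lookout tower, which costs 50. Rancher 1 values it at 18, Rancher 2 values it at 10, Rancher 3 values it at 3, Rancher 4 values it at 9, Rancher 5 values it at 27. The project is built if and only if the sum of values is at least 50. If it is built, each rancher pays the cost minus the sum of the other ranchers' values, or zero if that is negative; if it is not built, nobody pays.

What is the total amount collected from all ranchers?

11

Total value 67 ≥ cost 50, so it is built.
Rancher 1: others sum to 49; max(0, 50 - 49) = 1.
Rancher 2: others sum to 57; max(0, 50 - 57) = 0.
Rancher 3: others sum to 64; max(0, 50 - 64) = 0.
Rancher 4: others sum to 58; max(0, 50 - 58) = 0.
Rancher 5: others sum to 40; max(0, 50 - 40) = 10.
Total collected = 1 + 0 + 0 + 0 + 10 = 11.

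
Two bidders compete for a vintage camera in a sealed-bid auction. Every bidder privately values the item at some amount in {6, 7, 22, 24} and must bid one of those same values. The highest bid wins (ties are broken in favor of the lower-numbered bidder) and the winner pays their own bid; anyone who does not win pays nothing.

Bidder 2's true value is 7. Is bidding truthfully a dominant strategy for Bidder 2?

Yes

Check each profile of the others' bids and compare truth against every alternative bid.
Others bid (6): truth gives 0, best alternative gives 0.
Others bid (7): truth gives 0, best alternative gives 0.
Others bid (22): truth gives 0, best alternative gives 0.
Others bid (24): truth gives 0, best alternative gives 0.
In every case the truthful bid is at least as good as any alternative, so it is a dominant strategy.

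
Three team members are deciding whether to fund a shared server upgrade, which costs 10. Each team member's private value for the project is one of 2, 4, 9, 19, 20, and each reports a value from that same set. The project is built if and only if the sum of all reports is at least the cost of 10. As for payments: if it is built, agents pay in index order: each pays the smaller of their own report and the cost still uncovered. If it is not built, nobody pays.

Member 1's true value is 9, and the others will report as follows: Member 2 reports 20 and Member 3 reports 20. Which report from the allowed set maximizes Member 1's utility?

Report 2: project built, pays 2, utility 9 - 2 = 7.
Report 4: project built, pays 4, utility 9 - 4 = 5.
Report 9: project built, pays 9, utility 9 - 9 = 0.
Report 19: project built, pays 10, utility 9 - 10 = -1.
Report 20: project built, pays 10, utility 9 - 10 = -1.
The best choice is 2 with utility 7.

2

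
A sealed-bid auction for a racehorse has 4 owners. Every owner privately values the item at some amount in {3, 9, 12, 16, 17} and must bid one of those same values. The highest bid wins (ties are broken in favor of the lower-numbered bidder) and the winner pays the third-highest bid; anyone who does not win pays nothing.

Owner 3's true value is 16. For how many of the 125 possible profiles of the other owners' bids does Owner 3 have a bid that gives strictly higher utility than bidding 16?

Others bid (3, 3, 17): truth gives 0; bid 17 gives 13 > 0. Violating.
Others bid (3, 9, 17): truth gives 0; bid 17 gives 7 > 0. Violating.
Others bid (3, 12, 17): truth gives 0; bid 17 gives 4 > 0. Violating.
Others bid (3, 16, 3): truth gives 0; bid 17 gives 13 > 0. Violating.
Others bid (3, 3, 3): truth gives 13; no alternative beats it.
Others bid (3, 3, 9): truth gives 13; no alternative beats it.
(Checking all 125 profiles: 27 have a profitable deviation, 98 do not.)

27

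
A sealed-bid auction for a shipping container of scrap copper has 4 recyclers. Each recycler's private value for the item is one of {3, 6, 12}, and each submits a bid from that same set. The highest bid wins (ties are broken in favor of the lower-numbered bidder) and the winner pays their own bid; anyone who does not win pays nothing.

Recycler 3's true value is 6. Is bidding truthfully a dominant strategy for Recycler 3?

Check each profile of the others' bids and compare truth against every alternative bid.
Others bid (3, 3, 3): truth gives 0, best alternative gives 0.
Others bid (3, 3, 6): truth gives 0, best alternative gives 0.
Others bid (3, 3, 12): truth gives 0, best alternative gives 0.
Others bid (3, 6, 3): truth gives 0, best alternative gives 0.
Others bid (3, 6, 6): truth gives 0, best alternative gives 0.
Others bid (3, 6, 12): truth gives 0, best alternative gives 0.
(Remaining 21 profiles checked similarly; truth is weakly best in each.)
In every case the truthful bid is at least as good as any alternative, so it is a dominant strategy.

Yes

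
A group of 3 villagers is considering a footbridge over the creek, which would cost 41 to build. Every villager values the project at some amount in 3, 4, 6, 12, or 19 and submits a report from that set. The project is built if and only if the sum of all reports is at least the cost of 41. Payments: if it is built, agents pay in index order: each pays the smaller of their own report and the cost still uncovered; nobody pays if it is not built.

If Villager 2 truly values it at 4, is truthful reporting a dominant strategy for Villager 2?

Consider the case where Villager 1 reports 19 and Villager 3 reports 19.
Truthful report 4: project built, pays 4, utility 4 - 4 = 0.
Report 3 instead: project built, pays 3, utility 4 - 3 = 1.
Since 1 > 0, reporting 3 is strictly better here, so truthful reporting is not dominant.

No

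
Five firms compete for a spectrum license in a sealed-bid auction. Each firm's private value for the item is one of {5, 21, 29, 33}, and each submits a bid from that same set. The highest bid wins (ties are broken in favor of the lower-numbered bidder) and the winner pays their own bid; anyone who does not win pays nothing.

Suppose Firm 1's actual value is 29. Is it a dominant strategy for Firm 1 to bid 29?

No

Consider the case where Firm 2 bids 5, Firm 3 bids 5, Firm 4 bids 5 and Firm 5 bids 5.
Truthful bid 29: wins, pays 29, utility 29 - 29 = 0.
Bid 5 instead: wins, pays 5, utility 29 - 5 = 24.
Since 24 > 0, bidding 5 is strictly better here, so truthful bidding is not dominant.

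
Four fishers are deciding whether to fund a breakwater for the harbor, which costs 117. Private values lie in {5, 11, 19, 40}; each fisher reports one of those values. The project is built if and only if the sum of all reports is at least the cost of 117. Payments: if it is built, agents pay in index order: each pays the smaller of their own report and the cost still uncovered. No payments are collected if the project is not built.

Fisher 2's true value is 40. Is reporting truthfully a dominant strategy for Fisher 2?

Consider the case where Fisher 1 reports 19, Fisher 3 reports 40 and Fisher 4 reports 40.
Truthful report 40: project built, pays 40, utility 40 - 40 = 0.
Report 19 instead: project built, pays 19, utility 40 - 19 = 21.
Since 21 > 0, reporting 19 is strictly better here, so truthful reporting is not dominant.

No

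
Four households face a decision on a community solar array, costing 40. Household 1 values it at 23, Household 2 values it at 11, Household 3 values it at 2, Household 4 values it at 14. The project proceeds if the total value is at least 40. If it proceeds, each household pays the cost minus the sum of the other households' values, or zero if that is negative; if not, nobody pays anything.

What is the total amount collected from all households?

18

Total value 50 ≥ cost 40, so it is built.
Household 1: others sum to 27; max(0, 40 - 27) = 13.
Household 2: others sum to 39; max(0, 40 - 39) = 1.
Household 3: others sum to 48; max(0, 40 - 48) = 0.
Household 4: others sum to 36; max(0, 40 - 36) = 4.
Total collected = 13 + 1 + 0 + 4 = 18.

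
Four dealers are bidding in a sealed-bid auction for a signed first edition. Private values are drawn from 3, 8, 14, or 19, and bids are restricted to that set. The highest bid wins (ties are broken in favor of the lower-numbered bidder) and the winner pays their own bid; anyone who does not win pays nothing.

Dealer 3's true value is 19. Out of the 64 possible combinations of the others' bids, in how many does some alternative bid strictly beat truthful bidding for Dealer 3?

12

Others bid (3, 3, 3): truth gives 0; bid 8 gives 11 > 0. Violating.
Others bid (3, 3, 8): truth gives 0; bid 8 gives 11 > 0. Violating.
Others bid (3, 3, 14): truth gives 0; bid 14 gives 5 > 0. Violating.
Others bid (3, 8, 3): truth gives 0; bid 14 gives 5 > 0. Violating.
Others bid (3, 3, 19): truth gives 0; no alternative beats it.
Others bid (3, 8, 19): truth gives 0; no alternative beats it.
(Checking all 64 profiles: 12 have a profitable deviation, 52 do not.)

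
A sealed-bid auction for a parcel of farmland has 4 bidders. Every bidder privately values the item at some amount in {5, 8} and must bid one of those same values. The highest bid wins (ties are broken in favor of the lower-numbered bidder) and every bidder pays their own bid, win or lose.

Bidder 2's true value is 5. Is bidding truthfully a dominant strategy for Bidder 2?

Consider the case where Bidder 1 bids 5, Bidder 3 bids 5 and Bidder 4 bids 5.
Truthful bid 5: loses but pays 5, utility -5.
Bid 8 instead: wins, pays 8, utility 5 - 8 = -3.
Since -3 > -5, bidding 8 is strictly better here, so truthful bidding is not dominant.

No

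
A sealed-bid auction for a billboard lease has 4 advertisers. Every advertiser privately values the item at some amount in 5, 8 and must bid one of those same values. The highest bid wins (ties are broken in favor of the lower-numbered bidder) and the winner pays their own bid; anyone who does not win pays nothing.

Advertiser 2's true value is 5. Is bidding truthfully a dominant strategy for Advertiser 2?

Yes

Check each profile of the others' bids and compare truth against every alternative bid.
Others bid (5, 5, 5): truth gives 0, best alternative gives -3.
Others bid (5, 5, 8): truth gives 0, best alternative gives -3.
Others bid (5, 8, 5): truth gives 0, best alternative gives -3.
Others bid (5, 8, 8): truth gives 0, best alternative gives -3.
Others bid (8, 5, 5): truth gives 0, best alternative gives 0.
Others bid (8, 5, 8): truth gives 0, best alternative gives 0.
(Remaining 2 profiles checked similarly; truth is weakly best in each.)
In every case the truthful bid is at least as good as any alternative, so it is a dominant strategy.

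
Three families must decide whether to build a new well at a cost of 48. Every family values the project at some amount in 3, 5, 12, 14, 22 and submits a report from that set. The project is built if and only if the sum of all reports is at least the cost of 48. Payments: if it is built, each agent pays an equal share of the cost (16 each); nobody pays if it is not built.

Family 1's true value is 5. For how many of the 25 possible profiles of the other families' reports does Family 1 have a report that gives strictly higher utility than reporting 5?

Others report (22, 22): truth gives -11; report 3 gives 0 > -11. Violating.
Others report (3, 3): truth gives 0; no alternative beats it.
Others report (3, 5): truth gives 0; no alternative beats it.
(Checking all 25 profiles: 1 has a profitable deviation, 24 do not.)

1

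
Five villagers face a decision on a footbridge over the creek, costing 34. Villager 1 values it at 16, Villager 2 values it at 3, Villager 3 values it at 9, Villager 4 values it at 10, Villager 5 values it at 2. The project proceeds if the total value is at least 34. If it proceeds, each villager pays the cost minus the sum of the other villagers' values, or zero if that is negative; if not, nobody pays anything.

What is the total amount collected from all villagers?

Total value 40 ≥ cost 34, so it is built.
Villager 1: others sum to 24; max(0, 34 - 24) = 10.
Villager 2: others sum to 37; max(0, 34 - 37) = 0.
Villager 3: others sum to 31; max(0, 34 - 31) = 3.
Villager 4: others sum to 30; max(0, 34 - 30) = 4.
Villager 5: others sum to 38; max(0, 34 - 38) = 0.
Total collected = 10 + 0 + 3 + 4 + 0 = 17.

17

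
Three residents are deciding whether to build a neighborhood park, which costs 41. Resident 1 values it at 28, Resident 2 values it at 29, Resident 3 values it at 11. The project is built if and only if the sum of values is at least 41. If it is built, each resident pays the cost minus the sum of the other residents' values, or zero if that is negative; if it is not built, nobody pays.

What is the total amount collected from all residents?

Total value 68 ≥ cost 41, so it is built.
Resident 1: others sum to 40; max(0, 41 - 40) = 1.
Resident 2: others sum to 39; max(0, 41 - 39) = 2.
Resident 3: others sum to 57; max(0, 41 - 57) = 0.
Total collected = 1 + 2 + 0 = 3.

3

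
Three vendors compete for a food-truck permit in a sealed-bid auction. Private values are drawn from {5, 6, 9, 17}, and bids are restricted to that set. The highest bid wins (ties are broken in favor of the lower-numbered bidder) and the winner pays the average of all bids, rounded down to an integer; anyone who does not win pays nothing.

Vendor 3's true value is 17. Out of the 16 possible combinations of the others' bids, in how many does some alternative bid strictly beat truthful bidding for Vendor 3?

Others bid (5, 5): truth gives 8; bid 6 gives 12 > 8. Violating.
Others bid (5, 6): truth gives 8; bid 9 gives 11 > 8. Violating.
Others bid (6, 5): truth gives 8; bid 9 gives 11 > 8. Violating.
Others bid (6, 6): truth gives 8; bid 9 gives 10 > 8. Violating.
Others bid (5, 9): truth gives 7; no alternative beats it.
Others bid (5, 17): truth gives 0; no alternative beats it.
(Checking all 16 profiles: 4 have a profitable deviation, 12 do not.)

4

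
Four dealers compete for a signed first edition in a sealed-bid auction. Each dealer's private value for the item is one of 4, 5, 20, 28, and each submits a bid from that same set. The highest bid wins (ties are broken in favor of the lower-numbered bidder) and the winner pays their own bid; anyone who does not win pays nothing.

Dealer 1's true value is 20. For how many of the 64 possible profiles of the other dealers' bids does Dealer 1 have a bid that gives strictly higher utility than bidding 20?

Others bid (4, 4, 4): truth gives 0; bid 4 gives 16 > 0. Violating.
Others bid (4, 4, 5): truth gives 0; bid 5 gives 15 > 0. Violating.
Others bid (4, 5, 4): truth gives 0; bid 5 gives 15 > 0. Violating.
Others bid (4, 5, 5): truth gives 0; bid 5 gives 15 > 0. Violating.
Others bid (4, 4, 20): truth gives 0; no alternative beats it.
Others bid (4, 4, 28): truth gives 0; no alternative beats it.
(Checking all 64 profiles: 8 have a profitable deviation, 56 do not.)

8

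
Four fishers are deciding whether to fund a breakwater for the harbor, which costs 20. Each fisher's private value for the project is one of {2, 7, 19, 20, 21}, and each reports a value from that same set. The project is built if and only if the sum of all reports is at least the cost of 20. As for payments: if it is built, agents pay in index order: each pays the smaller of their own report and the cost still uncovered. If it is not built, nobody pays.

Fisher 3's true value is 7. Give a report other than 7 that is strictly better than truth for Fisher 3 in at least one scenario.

2

Suppose Fisher 1 reports 2, Fisher 2 reports 2 and Fisher 4 reports 19.
Report 7: project built, pays 7, utility 7 - 7 = 0.
Report 2: project built, pays 2, utility 7 - 2 = 5.
So reporting 2 beats truth here (5 > 0).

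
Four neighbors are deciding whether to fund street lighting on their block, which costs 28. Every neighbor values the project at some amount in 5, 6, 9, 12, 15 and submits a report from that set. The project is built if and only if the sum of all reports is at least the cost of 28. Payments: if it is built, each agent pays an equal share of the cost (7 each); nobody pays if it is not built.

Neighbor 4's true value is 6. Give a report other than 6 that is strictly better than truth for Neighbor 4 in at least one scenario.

5

Suppose Neighbor 1 reports 5, Neighbor 2 reports 5 and Neighbor 3 reports 12.
Report 6: project built, pays 7, utility 6 - 7 = -1.
Report 5: project not built, utility 0.
So reporting 5 beats truth here (0 > -1).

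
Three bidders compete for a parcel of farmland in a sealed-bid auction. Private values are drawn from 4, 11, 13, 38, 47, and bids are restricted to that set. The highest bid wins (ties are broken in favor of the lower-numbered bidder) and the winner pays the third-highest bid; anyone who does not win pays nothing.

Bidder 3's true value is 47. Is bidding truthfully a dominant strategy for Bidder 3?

Check each profile of the others' bids and compare truth against every alternative bid.
Others bid (4, 38): truth gives 43, best alternative gives 0.
Others bid (38, 4): truth gives 43, best alternative gives 0.
Others bid (11, 38): truth gives 36, best alternative gives 0.
Others bid (38, 11): truth gives 36, best alternative gives 0.
Others bid (13, 38): truth gives 34, best alternative gives 0.
Others bid (38, 13): truth gives 34, best alternative gives 0.
(Remaining 19 profiles checked similarly; truth is weakly best in each.)
In every case the truthful bid is at least as good as any alternative, so it is a dominant strategy.

Yes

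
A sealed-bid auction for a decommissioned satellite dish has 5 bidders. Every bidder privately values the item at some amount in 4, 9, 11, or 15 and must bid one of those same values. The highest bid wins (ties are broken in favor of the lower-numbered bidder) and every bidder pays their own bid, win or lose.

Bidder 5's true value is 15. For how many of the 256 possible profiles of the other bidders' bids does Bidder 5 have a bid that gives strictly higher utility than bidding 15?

191

Others bid (4, 4, 4, 4): truth gives 0; bid 9 gives 6 > 0. Violating.
Others bid (4, 4, 4, 9): truth gives 0; bid 11 gives 4 > 0. Violating.
Others bid (4, 4, 4, 15): truth gives -15; bid 4 gives -4 > -15. Violating.
Others bid (4, 4, 9, 4): truth gives 0; bid 11 gives 4 > 0. Violating.
Others bid (4, 4, 4, 11): truth gives 0; no alternative beats it.
Others bid (4, 4, 9, 11): truth gives 0; no alternative beats it.
(Checking all 256 profiles: 191 have a profitable deviation, 65 do not.)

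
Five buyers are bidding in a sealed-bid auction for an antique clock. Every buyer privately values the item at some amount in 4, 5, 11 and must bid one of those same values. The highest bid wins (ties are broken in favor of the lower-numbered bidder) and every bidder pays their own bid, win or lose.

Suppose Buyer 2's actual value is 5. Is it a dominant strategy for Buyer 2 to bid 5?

No

Consider the case where Buyer 1 bids 4, Buyer 3 bids 4, Buyer 4 bids 4 and Buyer 5 bids 11.
Truthful bid 5: loses but pays 5, utility -5.
Bid 4 instead: loses but pays 4, utility -4.
Since -4 > -5, bidding 4 is strictly better here, so truthful bidding is not dominant.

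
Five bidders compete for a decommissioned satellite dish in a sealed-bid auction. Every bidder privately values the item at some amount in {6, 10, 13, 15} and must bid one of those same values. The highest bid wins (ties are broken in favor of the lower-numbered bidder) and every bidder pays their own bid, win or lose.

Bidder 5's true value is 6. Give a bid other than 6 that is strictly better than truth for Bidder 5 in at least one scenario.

10

Suppose Bidder 1 bids 6, Bidder 2 bids 6, Bidder 3 bids 6 and Bidder 4 bids 6.
Bid 6: loses but pays 6, utility -6.
Bid 10: wins, pays 10, utility 6 - 10 = -4.
So bidding 10 beats truth here (-4 > -6).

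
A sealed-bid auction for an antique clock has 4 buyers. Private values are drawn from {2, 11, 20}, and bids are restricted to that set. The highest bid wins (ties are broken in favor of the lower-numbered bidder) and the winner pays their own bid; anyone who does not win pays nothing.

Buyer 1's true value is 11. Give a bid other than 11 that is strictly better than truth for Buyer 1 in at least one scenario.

2

Suppose Buyer 2 bids 2, Buyer 3 bids 2 and Buyer 4 bids 2.
Bid 11: wins, pays 11, utility 11 - 11 = 0.
Bid 2: wins, pays 2, utility 11 - 2 = 9.
So bidding 2 beats truth here (9 > 0).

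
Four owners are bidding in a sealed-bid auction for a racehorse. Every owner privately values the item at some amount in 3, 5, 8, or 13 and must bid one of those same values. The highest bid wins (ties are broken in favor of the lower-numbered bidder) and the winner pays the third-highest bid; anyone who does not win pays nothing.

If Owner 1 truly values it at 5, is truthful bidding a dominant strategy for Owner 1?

No

Consider the case where Owner 2 bids 3, Owner 3 bids 3 and Owner 4 bids 8.
Truthful bid 5: loses, pays 0, utility 0.
Bid 8 instead: wins, pays 3, utility 5 - 3 = 2.
Since 2 > 0, bidding 8 is strictly better here, so truthful bidding is not dominant.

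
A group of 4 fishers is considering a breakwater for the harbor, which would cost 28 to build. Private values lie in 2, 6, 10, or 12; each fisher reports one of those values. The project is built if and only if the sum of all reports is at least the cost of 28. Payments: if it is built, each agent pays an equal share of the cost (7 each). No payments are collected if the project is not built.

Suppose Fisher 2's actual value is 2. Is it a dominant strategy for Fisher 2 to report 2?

Check each profile of the others' reports and compare truth against every alternative report.
Others report (2, 10, 10): truth gives 0, best alternative gives -5.
Others report (2, 10, 12): truth gives 0, best alternative gives -5.
Others report (2, 12, 10): truth gives 0, best alternative gives -5.
Others report (6, 6, 10): truth gives 0, best alternative gives -5.
Others report (6, 6, 12): truth gives 0, best alternative gives -5.
Others report (6, 10, 6): truth gives 0, best alternative gives -5.
(Remaining 58 profiles checked similarly; truth is weakly best in each.)
In every case the truthful report is at least as good as any alternative, so it is a dominant strategy.

Yes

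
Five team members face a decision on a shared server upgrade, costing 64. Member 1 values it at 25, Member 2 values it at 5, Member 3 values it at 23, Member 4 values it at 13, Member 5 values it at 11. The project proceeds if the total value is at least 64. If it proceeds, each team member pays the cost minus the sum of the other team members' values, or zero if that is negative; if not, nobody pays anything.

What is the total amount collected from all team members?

Total value 77 ≥ cost 64, so it is built.
Member 1: others sum to 52; max(0, 64 - 52) = 12.
Member 2: others sum to 72; max(0, 64 - 72) = 0.
Member 3: others sum to 54; max(0, 64 - 54) = 10.
Member 4: others sum to 64; max(0, 64 - 64) = 0.
Member 5: others sum to 66; max(0, 64 - 66) = 0.
Total collected = 12 + 0 + 10 + 0 + 0 = 22.

22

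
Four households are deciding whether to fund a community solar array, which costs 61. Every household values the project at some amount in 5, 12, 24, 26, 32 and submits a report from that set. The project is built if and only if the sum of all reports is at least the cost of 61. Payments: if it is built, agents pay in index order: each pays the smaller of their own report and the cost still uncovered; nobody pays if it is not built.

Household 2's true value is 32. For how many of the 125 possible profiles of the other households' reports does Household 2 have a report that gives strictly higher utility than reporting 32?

115

Others report (5, 5, 26): truth gives 0; report 26 gives 6 > 0. Violating.
Others report (5, 5, 32): truth gives 0; report 24 gives 8 > 0. Violating.
Others report (5, 12, 24): truth gives 0; report 24 gives 8 > 0. Violating.
Others report (5, 12, 26): truth gives 0; report 24 gives 8 > 0. Violating.
Others report (5, 5, 5): truth gives 0; no alternative beats it.
Others report (5, 5, 12): truth gives 0; no alternative beats it.
(Checking all 125 profiles: 115 have a profitable deviation, 10 do not.)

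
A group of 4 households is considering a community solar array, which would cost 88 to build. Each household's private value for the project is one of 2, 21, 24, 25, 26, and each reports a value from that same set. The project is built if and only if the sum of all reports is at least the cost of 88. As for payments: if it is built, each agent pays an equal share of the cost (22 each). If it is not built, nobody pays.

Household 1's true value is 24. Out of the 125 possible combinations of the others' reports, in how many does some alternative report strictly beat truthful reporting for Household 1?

1

Others report (21, 21, 21): truth gives 0; report 25 gives 2 > 0. Violating.
Others report (2, 2, 2): truth gives 0; no alternative beats it.
Others report (2, 2, 21): truth gives 0; no alternative beats it.
(Checking all 125 profiles: 1 has a profitable deviation, 124 do not.)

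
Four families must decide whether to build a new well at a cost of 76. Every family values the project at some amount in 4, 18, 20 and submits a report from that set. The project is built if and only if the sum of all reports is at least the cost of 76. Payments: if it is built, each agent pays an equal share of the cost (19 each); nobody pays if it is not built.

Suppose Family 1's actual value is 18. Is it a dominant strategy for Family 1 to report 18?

Consider the case where Family 2 reports 18, Family 3 reports 20 and Family 4 reports 20.
Truthful report 18: project built, pays 19, utility 18 - 19 = -1.
Report 4 instead: project not built, utility 0.
Since 0 > -1, reporting 4 is strictly better here, so truthful reporting is not dominant.

No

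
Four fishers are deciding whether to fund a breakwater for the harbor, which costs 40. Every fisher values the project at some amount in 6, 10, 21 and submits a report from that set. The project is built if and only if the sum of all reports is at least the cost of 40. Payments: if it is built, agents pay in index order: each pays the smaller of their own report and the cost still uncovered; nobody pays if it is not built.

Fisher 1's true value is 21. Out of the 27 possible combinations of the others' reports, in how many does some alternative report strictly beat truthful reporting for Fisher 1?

Others report (6, 6, 21): truth gives 0; report 10 gives 11 > 0. Violating.
Others report (6, 10, 21): truth gives 0; report 6 gives 15 > 0. Violating.
Others report (6, 21, 6): truth gives 0; report 10 gives 11 > 0. Violating.
Others report (6, 21, 10): truth gives 0; report 6 gives 15 > 0. Violating.
Others report (6, 6, 6): truth gives 0; no alternative beats it.
Others report (6, 6, 10): truth gives 0; no alternative beats it.
(Checking all 27 profiles: 20 have a profitable deviation, 7 do not.)

20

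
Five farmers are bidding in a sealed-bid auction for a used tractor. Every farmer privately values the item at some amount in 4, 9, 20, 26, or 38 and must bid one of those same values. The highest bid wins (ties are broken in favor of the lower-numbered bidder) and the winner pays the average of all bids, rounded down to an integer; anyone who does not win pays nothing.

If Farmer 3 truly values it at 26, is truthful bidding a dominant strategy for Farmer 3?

No

Consider the case where Farmer 1 bids 4, Farmer 2 bids 4, Farmer 4 bids 4 and Farmer 5 bids 4.
Truthful bid 26: wins, pays 8, utility 26 - 8 = 18.
Bid 9 instead: wins, pays 5, utility 26 - 5 = 21.
Since 21 > 18, bidding 9 is strictly better here, so truthful bidding is not dominant.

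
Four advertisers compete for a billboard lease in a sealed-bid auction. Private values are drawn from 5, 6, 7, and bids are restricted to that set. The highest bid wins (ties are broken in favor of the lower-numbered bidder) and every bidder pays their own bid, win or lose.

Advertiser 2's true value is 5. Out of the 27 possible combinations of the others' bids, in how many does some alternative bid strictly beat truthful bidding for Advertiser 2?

18

Others bid (5, 5, 5): truth gives -5; bid 6 gives -1 > -5. Violating.
Others bid (5, 5, 6): truth gives -5; bid 6 gives -1 > -5. Violating.
Others bid (5, 5, 7): truth gives -5; bid 7 gives -2 > -5. Violating.
Others bid (5, 6, 5): truth gives -5; bid 6 gives -1 > -5. Violating.
Others bid (7, 5, 5): truth gives -5; no alternative beats it.
Others bid (7, 5, 6): truth gives -5; no alternative beats it.
(Checking all 27 profiles: 18 have a profitable deviation, 9 do not.)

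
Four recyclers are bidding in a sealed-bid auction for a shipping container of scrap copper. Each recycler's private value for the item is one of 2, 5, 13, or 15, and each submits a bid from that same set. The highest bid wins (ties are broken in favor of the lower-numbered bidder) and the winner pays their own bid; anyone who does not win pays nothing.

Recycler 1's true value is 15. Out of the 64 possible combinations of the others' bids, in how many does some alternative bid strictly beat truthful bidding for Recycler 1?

Others bid (2, 2, 2): truth gives 0; bid 2 gives 13 > 0. Violating.
Others bid (2, 2, 5): truth gives 0; bid 5 gives 10 > 0. Violating.
Others bid (2, 2, 13): truth gives 0; bid 13 gives 2 > 0. Violating.
Others bid (2, 5, 2): truth gives 0; bid 5 gives 10 > 0. Violating.
Others bid (2, 2, 15): truth gives 0; no alternative beats it.
Others bid (2, 5, 15): truth gives 0; no alternative beats it.
(Checking all 64 profiles: 27 have a profitable deviation, 37 do not.)

27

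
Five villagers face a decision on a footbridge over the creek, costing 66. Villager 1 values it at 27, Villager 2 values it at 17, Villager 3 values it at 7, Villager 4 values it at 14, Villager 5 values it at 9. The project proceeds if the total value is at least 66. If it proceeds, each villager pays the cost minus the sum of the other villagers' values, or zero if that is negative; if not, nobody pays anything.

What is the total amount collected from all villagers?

35

Total value 74 ≥ cost 66, so it is built.
Villager 1: others sum to 47; max(0, 66 - 47) = 19.
Villager 2: others sum to 57; max(0, 66 - 57) = 9.
Villager 3: others sum to 67; max(0, 66 - 67) = 0.
Villager 4: others sum to 60; max(0, 66 - 60) = 6.
Villager 5: others sum to 65; max(0, 66 - 65) = 1.
Total collected = 19 + 9 + 0 + 6 + 1 = 35.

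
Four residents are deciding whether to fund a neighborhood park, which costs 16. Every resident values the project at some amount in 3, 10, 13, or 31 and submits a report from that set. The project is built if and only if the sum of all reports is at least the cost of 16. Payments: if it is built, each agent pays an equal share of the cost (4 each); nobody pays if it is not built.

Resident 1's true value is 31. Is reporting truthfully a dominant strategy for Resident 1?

Yes

Check each profile of the others' reports and compare truth against every alternative report.
Others report (3, 3, 3): truth gives 27, best alternative gives 27.
Others report (3, 3, 10): truth gives 27, best alternative gives 27.
Others report (3, 3, 13): truth gives 27, best alternative gives 27.
Others report (3, 3, 31): truth gives 27, best alternative gives 27.
Others report (3, 10, 3): truth gives 27, best alternative gives 27.
Others report (3, 10, 10): truth gives 27, best alternative gives 27.
(Remaining 58 profiles checked similarly; truth is weakly best in each.)
In every case the truthful report is at least as good as any alternative, so it is a dominant strategy.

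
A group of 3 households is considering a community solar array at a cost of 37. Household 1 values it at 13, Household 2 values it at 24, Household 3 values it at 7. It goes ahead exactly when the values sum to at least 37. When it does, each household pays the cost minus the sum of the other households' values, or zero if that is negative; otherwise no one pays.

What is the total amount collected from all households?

Total value 44 ≥ cost 37, so it is built.
Household 1: others sum to 31; max(0, 37 - 31) = 6.
Household 2: others sum to 20; max(0, 37 - 20) = 17.
Household 3: others sum to 37; max(0, 37 - 37) = 0.
Total collected = 6 + 17 + 0 = 23.

23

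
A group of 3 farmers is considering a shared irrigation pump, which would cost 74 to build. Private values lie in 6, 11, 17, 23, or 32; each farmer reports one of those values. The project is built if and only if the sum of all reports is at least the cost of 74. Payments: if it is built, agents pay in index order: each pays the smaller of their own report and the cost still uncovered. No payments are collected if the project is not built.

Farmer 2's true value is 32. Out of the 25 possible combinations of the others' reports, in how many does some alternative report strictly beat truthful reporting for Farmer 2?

3

Others report (23, 32): truth gives 0; report 23 gives 9 > 0. Violating.
Others report (32, 23): truth gives 0; report 23 gives 9 > 0. Violating.
Others report (32, 32): truth gives 0; report 11 gives 21 > 0. Violating.
Others report (6, 6): truth gives 0; no alternative beats it.
Others report (6, 11): truth gives 0; no alternative beats it.
(Checking all 25 profiles: 3 have a profitable deviation, 22 do not.)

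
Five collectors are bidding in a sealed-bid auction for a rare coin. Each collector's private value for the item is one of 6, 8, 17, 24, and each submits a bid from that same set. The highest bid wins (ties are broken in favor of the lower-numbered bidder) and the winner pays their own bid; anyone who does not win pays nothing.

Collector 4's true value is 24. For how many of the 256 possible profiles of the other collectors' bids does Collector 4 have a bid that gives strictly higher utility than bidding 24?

24

Others bid (6, 6, 6, 6): truth gives 0; bid 8 gives 16 > 0. Violating.
Others bid (6, 6, 6, 8): truth gives 0; bid 8 gives 16 > 0. Violating.
Others bid (6, 6, 6, 17): truth gives 0; bid 17 gives 7 > 0. Violating.
Others bid (6, 6, 8, 6): truth gives 0; bid 17 gives 7 > 0. Violating.
Others bid (6, 6, 6, 24): truth gives 0; no alternative beats it.
Others bid (6, 6, 8, 24): truth gives 0; no alternative beats it.
(Checking all 256 profiles: 24 have a profitable deviation, 232 do not.)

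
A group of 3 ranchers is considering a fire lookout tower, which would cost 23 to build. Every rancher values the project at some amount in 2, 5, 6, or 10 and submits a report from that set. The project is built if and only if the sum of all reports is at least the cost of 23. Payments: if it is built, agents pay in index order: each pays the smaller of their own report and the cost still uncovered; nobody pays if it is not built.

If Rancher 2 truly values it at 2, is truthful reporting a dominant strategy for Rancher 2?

Yes

Check each profile of the others' reports and compare truth against every alternative report.
Others report (10, 10): truth gives 0, best alternative gives -3.
Others report (2, 2): truth gives 0, best alternative gives 0.
Others report (2, 5): truth gives 0, best alternative gives 0.
Others report (2, 6): truth gives 0, best alternative gives 0.
Others report (2, 10): truth gives 0, best alternative gives 0.
Others report (5, 2): truth gives 0, best alternative gives 0.
(Remaining 10 profiles checked similarly; truth is weakly best in each.)
In every case the truthful report is at least as good as any alternative, so it is a dominant strategy.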